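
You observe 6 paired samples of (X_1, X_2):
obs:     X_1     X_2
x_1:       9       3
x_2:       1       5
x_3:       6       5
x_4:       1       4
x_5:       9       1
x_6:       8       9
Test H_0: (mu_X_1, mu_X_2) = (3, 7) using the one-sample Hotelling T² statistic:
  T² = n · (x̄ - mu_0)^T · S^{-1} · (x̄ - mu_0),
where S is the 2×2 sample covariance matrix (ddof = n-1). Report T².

Step 1 — sample mean vector:
  mean(X_1) = (9 + 1 + 6 + 1 + 9 + 8) / 6 = 34/6 = 5.6667
  mean(X_2) = (3 + 5 + 5 + 4 + 1 + 9) / 6 = 27/6 = 4.5
  x̄ = (5.6667, 4.5),  deviation x̄ - mu_0 = (5.6667, 4.5) - (3, 7) = (2.6667, -2.5).

Step 2 — sample covariance matrix, S[i,j] = (1/(n-1)) · Σ_k (x_{k,i} - mean_i) · (x_{k,j} - mean_j), divisor n-1 = 5:
  S[X_1,X_1] = ((3.3333)·(3.3333) + (-4.6667)·(-4.6667) + (0.3333)·(0.3333) + (-4.6667)·(-4.6667) + (3.3333)·(3.3333) + (2.3333)·(2.3333)) / 5 = 71.3333/5 = 14.2667
  S[X_1,X_2] = ((3.3333)·(-1.5) + (-4.6667)·(0.5) + (0.3333)·(0.5) + (-4.6667)·(-0.5) + (3.3333)·(-3.5) + (2.3333)·(4.5)) / 5 = -6/5 = -1.2
  S[X_2,X_2] = ((-1.5)·(-1.5) + (0.5)·(0.5) + (0.5)·(0.5) + (-0.5)·(-0.5) + (-3.5)·(-3.5) + (4.5)·(4.5)) / 5 = 35.5/5 = 7.1
  S = [[14.2667, -1.2],
 [-1.2, 7.1]].

Step 3 — invert S. det(S) = 14.2667·7.1 - (-1.2)² = 99.8533.
  S^{-1} = (1/det) · [[d, -b], [-b, a]] = [[0.0711, 0.012],
 [0.012, 0.1429]].

Step 4 — quadratic form (x̄ - mu_0)^T · S^{-1} · (x̄ - mu_0):
  S^{-1} · (x̄ - mu_0) = (0.1596, -0.3251),
  (x̄ - mu_0)^T · [...] = (2.6667)·(0.1596) + (-2.5)·(-0.3251) = 1.2384.

Step 5 — scale by n: T² = 6 · 1.2384 = 7.4302.

T² ≈ 7.4302


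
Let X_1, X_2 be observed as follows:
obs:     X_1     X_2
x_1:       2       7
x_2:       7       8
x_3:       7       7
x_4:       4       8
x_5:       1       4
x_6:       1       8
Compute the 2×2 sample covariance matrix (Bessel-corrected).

Step 1 — column means:
  mean(X_1) = (2 + 7 + 7 + 4 + 1 + 1) / 6 = 22/6 = 3.6667
  mean(X_2) = (7 + 8 + 7 + 8 + 4 + 8) / 6 = 42/6 = 7

Step 2 — sample covariance S[i,j] = (1/(n-1)) · Σ_k (x_{k,i} - mean_i) · (x_{k,j} - mean_j), with n-1 = 5.
  S[X_1,X_1] = ((-1.6667)·(-1.6667) + (3.3333)·(3.3333) + (3.3333)·(3.3333) + (0.3333)·(0.3333) + (-2.6667)·(-2.6667) + (-2.6667)·(-2.6667)) / 5 = 39.3333/5 = 7.8667
  S[X_1,X_2] = ((-1.6667)·(0) + (3.3333)·(1) + (3.3333)·(0) + (0.3333)·(1) + (-2.6667)·(-3) + (-2.6667)·(1)) / 5 = 9/5 = 1.8
  S[X_2,X_2] = ((0)·(0) + (1)·(1) + (0)·(0) + (1)·(1) + (-3)·(-3) + (1)·(1)) / 5 = 12/5 = 2.4

S is symmetric (S[j,i] = S[i,j]). Assembling:

S = [[7.8667, 1.8],
 [1.8, 2.4]]


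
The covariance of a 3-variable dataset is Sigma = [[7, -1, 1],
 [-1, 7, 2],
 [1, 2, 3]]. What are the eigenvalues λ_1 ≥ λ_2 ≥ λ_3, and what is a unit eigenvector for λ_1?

Step 1 — characteristic polynomial p(λ) = det(λI - Sigma) = λ³ - tr·λ² + c_1·λ - det, where tr = trace, c_1 = sum of the principal 2×2 minors, det = det(Sigma):
  tr = 7 + 7 + 3 = 17,
  c_1 = (7·7 - (-1)²) + (7·3 - (1)²) + (7·3 - (2)²) = 48 + 20 + 17 = 85,
  det = 7·(7·3 - (2)²) - (-1)·((-1)·3 - (2)·(1)) + (1)·((-1)·(2) - 7·(1)) = 7·(17) - (-1)·(-5) + (1)·(-9) = 105.
  So p(λ) = λ³ - 17λ² + 85λ - 105.
Step 2 — look for an integer root (rational root theorem: any rational root is an integer divisor of 105). Testing λ = 7:
  p(7) = 343 - 833 + 595 - 105 = 0  ✓
  Dividing out (λ - 7): p(λ) = (λ - 7)(λ² - 10λ + 15).
Step 3 — remaining eigenvalues from the quadratic λ² - 10λ + 15 = 0:
  Δ = 10² - 4·15 = 100 - 60 = 40,  λ = (10 ± √40)/2 = (10 ± 6.3246)/2 ≈ 8.1623 or 1.8377.
  Sorted: λ_1 = 8.1623,  λ_2 = 7,  λ_3 = 1.8377  (check: sum = 17 = tr ✓).

Step 4 — unit eigenvector for λ_1 ≈ 8.1623: v spans the null space of (Sigma - λ_1 I), whose rows are
  r_1 = (-1.1623, -1, 1),  r_2 = (-1, -1.1623, 2),  r_3 = (1, 2, -5.1623).
  v is orthogonal to every row, so take v ∝ r_1 × r_2 = ((-1)·(2) - (1)·(-1.1623), (1)·(-1) - (-1.1623)·(2), (-1.1623)·(-1.1623) - (-1)·(-1)) ≈ (-0.8377, 1.3246, 0.3509).
  Rescale (multiply by -1 so the first nonzero entry is positive): u = (0.8377, -1.3246, -0.3509).
  ||u|| = √((0.8377)² + (-1.3246)² + (-0.3509)²) = √(2.5793) ≈ 1.606,  v_1 = u/||u|| ≈ (0.5216, -0.8247, -0.2185) (||v_1|| = 1).

λ_1 = 8.1623,  λ_2 = 7,  λ_3 = 1.8377;  v_1 ≈ (0.5216, -0.8247, -0.2185)


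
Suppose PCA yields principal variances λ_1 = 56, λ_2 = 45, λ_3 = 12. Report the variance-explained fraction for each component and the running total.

Step 1 — total variance = trace(Sigma) = Σ λ_i = 56 + 45 + 12 = 113.

Step 2 — fraction explained by component i = λ_i / Σ λ:
  PC1: 56/113 = 0.4956
  PC2: 45/113 = 0.3982
  PC3: 12/113 = 0.1062

Step 3 — cumulative fraction after k components = (λ_1 + ... + λ_k) / Σ λ:
  k = 1: 56/113 = 0.4956
  k = 2: (56 + 45)/113 = 101/113 = 0.8938
  k = 3: (56 + 45 + 12)/113 = 113/113 = 1

Summary (fraction, with percent):

explained: PC1 0.4956 (49.56%), PC2 0.3982 (39.82%), PC3 0.1062 (10.62%);  cumulative: 0.4956, 0.8938, 1


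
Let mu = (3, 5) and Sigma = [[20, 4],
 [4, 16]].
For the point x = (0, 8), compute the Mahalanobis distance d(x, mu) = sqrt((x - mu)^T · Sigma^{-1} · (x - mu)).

Step 1 — centre the observation: (x - mu) = (-3, 3).

Step 2 — invert Sigma. det(Sigma) = 20·16 - (4)² = 304.
  Sigma^{-1} = (1/det) · [[d, -b], [-b, a]] = [[0.0526, -0.0132],
 [-0.0132, 0.0658]].

Step 3 — form the quadratic (x - mu)^T · Sigma^{-1} · (x - mu):
  Sigma^{-1} · (x - mu) = (-0.1974, 0.2368).
  (x - mu)^T · [Sigma^{-1} · (x - mu)] = (-3)·(-0.1974) + (3)·(0.2368) = 1.3026.

Step 4 — take square root: d = √(1.3026) ≈ 1.1413.

d(x, mu) = √(1.3026) ≈ 1.1413


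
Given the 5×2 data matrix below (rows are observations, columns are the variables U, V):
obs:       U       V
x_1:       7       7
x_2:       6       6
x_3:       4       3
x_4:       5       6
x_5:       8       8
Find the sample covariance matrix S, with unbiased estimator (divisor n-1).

Step 1 — column means:
  mean(U) = (7 + 6 + 4 + 5 + 8) / 5 = 30/5 = 6
  mean(V) = (7 + 6 + 3 + 6 + 8) / 5 = 30/5 = 6

Step 2 — sample covariance S[i,j] = (1/(n-1)) · Σ_k (x_{k,i} - mean_i) · (x_{k,j} - mean_j), with n-1 = 4.
  S[U,U] = ((1)·(1) + (0)·(0) + (-2)·(-2) + (-1)·(-1) + (2)·(2)) / 4 = 10/4 = 2.5
  S[U,V] = ((1)·(1) + (0)·(0) + (-2)·(-3) + (-1)·(0) + (2)·(2)) / 4 = 11/4 = 2.75
  S[V,V] = ((1)·(1) + (0)·(0) + (-3)·(-3) + (0)·(0) + (2)·(2)) / 4 = 14/4 = 3.5

S is symmetric (S[j,i] = S[i,j]). Assembling:

S = [[2.5, 2.75],
 [2.75, 3.5]]


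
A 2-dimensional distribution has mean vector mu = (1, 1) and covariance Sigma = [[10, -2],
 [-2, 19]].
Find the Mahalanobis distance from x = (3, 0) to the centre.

Step 1 — centre the observation: (x - mu) = (2, -1).

Step 2 — invert Sigma. det(Sigma) = 10·19 - (-2)² = 186.
  Sigma^{-1} = (1/det) · [[d, -b], [-b, a]] = [[0.1022, 0.0108],
 [0.0108, 0.0538]].

Step 3 — form the quadratic (x - mu)^T · Sigma^{-1} · (x - mu):
  Sigma^{-1} · (x - mu) = (0.1935, -0.0323).
  (x - mu)^T · [Sigma^{-1} · (x - mu)] = (2)·(0.1935) + (-1)·(-0.0323) = 0.4194.

Step 4 — take square root: d = √(0.4194) ≈ 0.6476.

d(x, mu) = √(0.4194) ≈ 0.6476


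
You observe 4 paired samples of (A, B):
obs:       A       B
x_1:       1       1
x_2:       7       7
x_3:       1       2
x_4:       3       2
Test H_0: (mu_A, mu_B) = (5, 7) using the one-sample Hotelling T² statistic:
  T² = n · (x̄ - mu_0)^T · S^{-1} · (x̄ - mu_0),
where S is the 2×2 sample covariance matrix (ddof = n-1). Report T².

Step 1 — sample mean vector:
  mean(A) = (1 + 7 + 1 + 3) / 4 = 12/4 = 3
  mean(B) = (1 + 7 + 2 + 2) / 4 = 12/4 = 3
  x̄ = (3, 3),  deviation x̄ - mu_0 = (3, 3) - (5, 7) = (-2, -4).

Step 2 — sample covariance matrix, S[i,j] = (1/(n-1)) · Σ_k (x_{k,i} - mean_i) · (x_{k,j} - mean_j), divisor n-1 = 3:
  S[A,A] = ((-2)·(-2) + (4)·(4) + (-2)·(-2) + (0)·(0)) / 3 = 24/3 = 8
  S[A,B] = ((-2)·(-2) + (4)·(4) + (-2)·(-1) + (0)·(-1)) / 3 = 22/3 = 7.3333
  S[B,B] = ((-2)·(-2) + (4)·(4) + (-1)·(-1) + (-1)·(-1)) / 3 = 22/3 = 7.3333
  S = [[8, 7.3333],
 [7.3333, 7.3333]].

Step 3 — invert S. det(S) = 8·7.3333 - (7.3333)² = 4.8889.
  S^{-1} = (1/det) · [[d, -b], [-b, a]] = [[1.5, -1.5],
 [-1.5, 1.6364]].

Step 4 — quadratic form (x̄ - mu_0)^T · S^{-1} · (x̄ - mu_0):
  S^{-1} · (x̄ - mu_0) = (3, -3.5455),
  (x̄ - mu_0)^T · [...] = (-2)·(3) + (-4)·(-3.5455) = 8.1818.

Step 5 — scale by n: T² = 4 · 8.1818 = 32.7273.

T² ≈ 32.7273


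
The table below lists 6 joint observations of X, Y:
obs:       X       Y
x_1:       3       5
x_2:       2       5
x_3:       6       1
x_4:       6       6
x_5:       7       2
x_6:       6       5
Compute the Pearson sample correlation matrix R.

Step 1 — column means:
  mean(X) = (3 + 2 + 6 + 6 + 7 + 6) / 6 = 30/6 = 5
  mean(Y) = (5 + 5 + 1 + 6 + 2 + 5) / 6 = 24/6 = 4

Step 2 — sample variances and covariances s[i,j] = (1/(n-1)) · Σ_k (x_{k,i} - mean_i) · (x_{k,j} - mean_j), with n-1 = 5:
  s[X,X] = ((-2)·(-2) + (-3)·(-3) + (1)·(1) + (1)·(1) + (2)·(2) + (1)·(1)) / 5 = 20/5 = 4
  s[X,Y] = ((-2)·(1) + (-3)·(1) + (1)·(-3) + (1)·(2) + (2)·(-2) + (1)·(1)) / 5 = -9/5 = -1.8
  s[Y,Y] = ((1)·(1) + (1)·(1) + (-3)·(-3) + (2)·(2) + (-2)·(-2) + (1)·(1)) / 5 = 20/5 = 4
  Sample standard deviations s_i = √(s[i,i]):
  s(X) = √(4) = 2
  s(Y) = √(4) = 2

Step 3 — r_{ij} = s_{ij} / (s_i · s_j):
  r[X,X] = 1 (diagonal).
  r[X,Y] = -1.8 / (2 · 2) = -1.8 / 4 = -0.45
  r[Y,Y] = 1 (diagonal).

R is symmetric with unit diagonal. Assembling:

R = [[1, -0.45],
 [-0.45, 1]]


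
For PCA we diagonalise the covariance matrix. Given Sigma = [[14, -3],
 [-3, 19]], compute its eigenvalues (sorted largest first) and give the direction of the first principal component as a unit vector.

Step 1 — characteristic polynomial of 2×2 Sigma:
  det(Sigma - λI) = λ² - trace · λ + det = 0.
  trace = 14 + 19 = 33, det = 14·19 - (-3)² = 257.
Step 2 — discriminant:
  Δ = trace² - 4·det = 1089 - 1028 = 61.
Step 3 — eigenvalues:
  λ = (trace ± √Δ)/2 = (33 ± 7.8102)/2,
  λ_1 = 20.4051,  λ_2 = 12.5949.

Step 4 — unit eigenvector for λ_1: solve (Sigma - λ_1 I)v = 0. First row:
  (14 - 20.4051)·v_x + (-3)·v_y = 0, i.e. (-6.4051)·v_x + (-3)·v_y = 0,
  so v ∝ (b, λ_1 - a) = (-3, 6.4051); multiply by -1 so the first entry is positive: u = (3, -6.4051).
  ||u|| = √((3)² + (-6.4051)²) = √(50.0256) ≈ 7.0729,
  v_1 = u/||u|| ≈ (0.4242, -0.9056) (||v_1|| = 1).

λ_1 = 20.4051,  λ_2 = 12.5949;  v_1 ≈ (0.4242, -0.9056)


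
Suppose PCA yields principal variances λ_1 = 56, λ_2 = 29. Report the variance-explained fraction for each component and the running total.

Step 1 — total variance = trace(Sigma) = Σ λ_i = 56 + 29 = 85.

Step 2 — fraction explained by component i = λ_i / Σ λ:
  PC1: 56/85 = 0.6588
  PC2: 29/85 = 0.3412

Step 3 — cumulative fraction after k components = (λ_1 + ... + λ_k) / Σ λ:
  k = 1: 56/85 = 0.6588
  k = 2: (56 + 29)/85 = 85/85 = 1

Summary (fraction, with percent):

explained: PC1 0.6588 (65.88%), PC2 0.3412 (34.12%);  cumulative: 0.6588, 1


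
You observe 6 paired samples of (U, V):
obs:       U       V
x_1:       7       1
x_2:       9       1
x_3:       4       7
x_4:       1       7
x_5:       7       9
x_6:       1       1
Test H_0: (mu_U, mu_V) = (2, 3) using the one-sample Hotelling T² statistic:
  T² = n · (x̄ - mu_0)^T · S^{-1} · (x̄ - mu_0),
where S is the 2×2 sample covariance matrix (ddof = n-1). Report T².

Step 1 — sample mean vector:
  mean(U) = (7 + 9 + 4 + 1 + 7 + 1) / 6 = 29/6 = 4.8333
  mean(V) = (1 + 1 + 7 + 7 + 9 + 1) / 6 = 26/6 = 4.3333
  x̄ = (4.8333, 4.3333),  deviation x̄ - mu_0 = (4.8333, 4.3333) - (2, 3) = (2.8333, 1.3333).

Step 2 — sample covariance matrix, S[i,j] = (1/(n-1)) · Σ_k (x_{k,i} - mean_i) · (x_{k,j} - mean_j), divisor n-1 = 5:
  S[U,U] = ((2.1667)·(2.1667) + (4.1667)·(4.1667) + (-0.8333)·(-0.8333) + (-3.8333)·(-3.8333) + (2.1667)·(2.1667) + (-3.8333)·(-3.8333)) / 5 = 56.8333/5 = 11.3667
  S[U,V] = ((2.1667)·(-3.3333) + (4.1667)·(-3.3333) + (-0.8333)·(2.6667) + (-3.8333)·(2.6667) + (2.1667)·(4.6667) + (-3.8333)·(-3.3333)) / 5 = -10.6667/5 = -2.1333
  S[V,V] = ((-3.3333)·(-3.3333) + (-3.3333)·(-3.3333) + (2.6667)·(2.6667) + (2.6667)·(2.6667) + (4.6667)·(4.6667) + (-3.3333)·(-3.3333)) / 5 = 69.3333/5 = 13.8667
  S = [[11.3667, -2.1333],
 [-2.1333, 13.8667]].

Step 3 — invert S. det(S) = 11.3667·13.8667 - (-2.1333)² = 153.0667.
  S^{-1} = (1/det) · [[d, -b], [-b, a]] = [[0.0906, 0.0139],
 [0.0139, 0.0743]].

Step 4 — quadratic form (x̄ - mu_0)^T · S^{-1} · (x̄ - mu_0):
  S^{-1} · (x̄ - mu_0) = (0.2753, 0.1385),
  (x̄ - mu_0)^T · [...] = (2.8333)·(0.2753) + (1.3333)·(0.1385) = 0.9646.

Step 5 — scale by n: T² = 6 · 0.9646 = 5.7875.

T² ≈ 5.7875


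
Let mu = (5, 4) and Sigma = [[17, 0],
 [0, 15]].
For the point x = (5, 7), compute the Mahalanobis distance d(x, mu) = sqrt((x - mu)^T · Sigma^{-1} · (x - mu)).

Step 1 — centre the observation: (x - mu) = (0, 3).

Step 2 — invert Sigma. det(Sigma) = 17·15 - (0)² = 255.
  Sigma^{-1} = (1/det) · [[d, -b], [-b, a]] = [[0.0588, 0],
 [0, 0.0667]].

Step 3 — form the quadratic (x - mu)^T · Sigma^{-1} · (x - mu):
  Sigma^{-1} · (x - mu) = (0, 0.2).
  (x - mu)^T · [Sigma^{-1} · (x - mu)] = (0)·(0) + (3)·(0.2) = 0.6.

Step 4 — take square root: d = √(0.6) ≈ 0.7746.

d(x, mu) = √(0.6) ≈ 0.7746


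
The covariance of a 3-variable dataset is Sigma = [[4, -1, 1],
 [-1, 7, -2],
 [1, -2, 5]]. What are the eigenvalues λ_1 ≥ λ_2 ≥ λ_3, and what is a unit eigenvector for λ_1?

Step 1 — characteristic polynomial p(λ) = det(λI - Sigma) = λ³ - tr·λ² + c_1·λ - det, where tr = trace, c_1 = sum of the principal 2×2 minors, det = det(Sigma):
  tr = 4 + 7 + 5 = 16,
  c_1 = (4·7 - (-1)²) + (4·5 - (1)²) + (7·5 - (-2)²) = 27 + 19 + 31 = 77,
  det = 4·(7·5 - (-2)²) - (-1)·((-1)·5 - (-2)·(1)) + (1)·((-1)·(-2) - 7·(1)) = 4·(31) - (-1)·(-3) + (1)·(-5) = 116.
  So p(λ) = λ³ - 16λ² + 77λ - 116.
Step 2 — look for an integer root (rational root theorem: any rational root is an integer divisor of 116). Testing λ = 4:
  p(4) = 64 - 256 + 308 - 116 = 0  ✓
  Dividing out (λ - 4): p(λ) = (λ - 4)(λ² - 12λ + 29).
Step 3 — remaining eigenvalues from the quadratic λ² - 12λ + 29 = 0:
  Δ = 12² - 4·29 = 144 - 116 = 28,  λ = (12 ± √28)/2 = (12 ± 5.2915)/2 ≈ 8.6458 or 3.3542.
  Sorted: λ_1 = 8.6458,  λ_2 = 4,  λ_3 = 3.3542  (check: sum = 16 = tr ✓).

Step 4 — unit eigenvector for λ_1 ≈ 8.6458: v spans the null space of (Sigma - λ_1 I), whose rows are
  r_1 = (-4.6458, -1, 1),  r_2 = (-1, -1.6458, -2),  r_3 = (1, -2, -3.6458).
  v is orthogonal to every row, so take v ∝ r_1 × r_2 = ((-1)·(-2) - (1)·(-1.6458), (1)·(-1) - (-4.6458)·(-2), (-4.6458)·(-1.6458) - (-1)·(-1)) ≈ (3.6458, -10.2915, 6.6458).
  Let u = (3.6458, -10.2915, 6.6458).
  ||u|| = √((3.6458)² + (-10.2915)² + (6.6458)²) = √(163.3725) ≈ 12.7817,  v_1 = u/||u|| ≈ (0.2852, -0.8052, 0.5199) (||v_1|| = 1).

λ_1 = 8.6458,  λ_2 = 4,  λ_3 = 3.3542;  v_1 ≈ (0.2852, -0.8052, 0.5199)


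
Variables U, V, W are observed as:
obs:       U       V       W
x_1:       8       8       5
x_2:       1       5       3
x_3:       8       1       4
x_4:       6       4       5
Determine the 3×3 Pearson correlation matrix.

Step 1 — column means:
  mean(U) = (8 + 1 + 8 + 6) / 4 = 23/4 = 5.75
  mean(V) = (8 + 5 + 1 + 4) / 4 = 18/4 = 4.5
  mean(W) = (5 + 3 + 4 + 5) / 4 = 17/4 = 4.25

Step 2 — sample variances and covariances s[i,j] = (1/(n-1)) · Σ_k (x_{k,i} - mean_i) · (x_{k,j} - mean_j), with n-1 = 3:
  s[U,U] = ((2.25)·(2.25) + (-4.75)·(-4.75) + (2.25)·(2.25) + (0.25)·(0.25)) / 3 = 32.75/3 = 10.9167
  s[U,V] = ((2.25)·(3.5) + (-4.75)·(0.5) + (2.25)·(-3.5) + (0.25)·(-0.5)) / 3 = -2.5/3 = -0.8333
  s[U,W] = ((2.25)·(0.75) + (-4.75)·(-1.25) + (2.25)·(-0.25) + (0.25)·(0.75)) / 3 = 7.25/3 = 2.4167
  s[V,V] = ((3.5)·(3.5) + (0.5)·(0.5) + (-3.5)·(-3.5) + (-0.5)·(-0.5)) / 3 = 25/3 = 8.3333
  s[V,W] = ((3.5)·(0.75) + (0.5)·(-1.25) + (-3.5)·(-0.25) + (-0.5)·(0.75)) / 3 = 2.5/3 = 0.8333
  s[W,W] = ((0.75)·(0.75) + (-1.25)·(-1.25) + (-0.25)·(-0.25) + (0.75)·(0.75)) / 3 = 2.75/3 = 0.9167
  Sample standard deviations s_i = √(s[i,i]):
  s(U) = √(10.9167) = 3.304
  s(V) = √(8.3333) = 2.8868
  s(W) = √(0.9167) = 0.9574

Step 3 — r_{ij} = s_{ij} / (s_i · s_j):
  r[U,U] = 1 (diagonal).
  r[U,V] = -0.8333 / (3.304 · 2.8868) = -0.8333 / 9.5379 = -0.0874
  r[U,W] = 2.4167 / (3.304 · 0.9574) = 2.4167 / 3.1634 = 0.764
  r[V,V] = 1 (diagonal).
  r[V,W] = 0.8333 / (2.8868 · 0.9574) = 0.8333 / 2.7639 = 0.3015
  r[W,W] = 1 (diagonal).

R is symmetric with unit diagonal. Assembling:

R = [[1, -0.0874, 0.764],
 [-0.0874, 1, 0.3015],
 [0.764, 0.3015, 1]]


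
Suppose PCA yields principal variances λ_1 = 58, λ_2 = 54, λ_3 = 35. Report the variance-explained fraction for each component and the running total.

Step 1 — total variance = trace(Sigma) = Σ λ_i = 58 + 54 + 35 = 147.

Step 2 — fraction explained by component i = λ_i / Σ λ:
  PC1: 58/147 = 0.3946
  PC2: 54/147 = 0.3673
  PC3: 35/147 = 0.2381

Step 3 — cumulative fraction after k components = (λ_1 + ... + λ_k) / Σ λ:
  k = 1: 58/147 = 0.3946
  k = 2: (58 + 54)/147 = 112/147 = 0.7619
  k = 3: (58 + 54 + 35)/147 = 147/147 = 1

Summary (fraction, with percent):

explained: PC1 0.3946 (39.46%), PC2 0.3673 (36.73%), PC3 0.2381 (23.81%);  cumulative: 0.3946, 0.7619, 1


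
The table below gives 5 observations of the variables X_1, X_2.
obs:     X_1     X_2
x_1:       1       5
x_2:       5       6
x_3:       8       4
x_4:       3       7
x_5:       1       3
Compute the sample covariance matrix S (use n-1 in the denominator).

Step 1 — column means:
  mean(X_1) = (1 + 5 + 8 + 3 + 1) / 5 = 18/5 = 3.6
  mean(X_2) = (5 + 6 + 4 + 7 + 3) / 5 = 25/5 = 5

Step 2 — sample covariance S[i,j] = (1/(n-1)) · Σ_k (x_{k,i} - mean_i) · (x_{k,j} - mean_j), with n-1 = 4.
  S[X_1,X_1] = ((-2.6)·(-2.6) + (1.4)·(1.4) + (4.4)·(4.4) + (-0.6)·(-0.6) + (-2.6)·(-2.6)) / 4 = 35.2/4 = 8.8
  S[X_1,X_2] = ((-2.6)·(0) + (1.4)·(1) + (4.4)·(-1) + (-0.6)·(2) + (-2.6)·(-2)) / 4 = 1/4 = 0.25
  S[X_2,X_2] = ((0)·(0) + (1)·(1) + (-1)·(-1) + (2)·(2) + (-2)·(-2)) / 4 = 10/4 = 2.5

S is symmetric (S[j,i] = S[i,j]). Assembling:

S = [[8.8, 0.25],
 [0.25, 2.5]]


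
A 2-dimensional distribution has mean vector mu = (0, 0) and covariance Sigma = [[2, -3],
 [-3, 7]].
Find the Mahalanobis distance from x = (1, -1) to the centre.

Step 1 — centre the observation: (x - mu) = (1, -1).

Step 2 — invert Sigma. det(Sigma) = 2·7 - (-3)² = 5.
  Sigma^{-1} = (1/det) · [[d, -b], [-b, a]] = [[1.4, 0.6],
 [0.6, 0.4]].

Step 3 — form the quadratic (x - mu)^T · Sigma^{-1} · (x - mu):
  Sigma^{-1} · (x - mu) = (0.8, 0.2).
  (x - mu)^T · [Sigma^{-1} · (x - mu)] = (1)·(0.8) + (-1)·(0.2) = 0.6.

Step 4 — take square root: d = √(0.6) ≈ 0.7746.

d(x, mu) = √(0.6) ≈ 0.7746


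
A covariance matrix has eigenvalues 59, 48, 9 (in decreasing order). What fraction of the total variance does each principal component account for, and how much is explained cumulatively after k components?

Step 1 — total variance = trace(Sigma) = Σ λ_i = 59 + 48 + 9 = 116.

Step 2 — fraction explained by component i = λ_i / Σ λ:
  PC1: 59/116 = 0.5086
  PC2: 48/116 = 0.4138
  PC3: 9/116 = 0.0776

Step 3 — cumulative fraction after k components = (λ_1 + ... + λ_k) / Σ λ:
  k = 1: 59/116 = 0.5086
  k = 2: (59 + 48)/116 = 107/116 = 0.9224
  k = 3: (59 + 48 + 9)/116 = 116/116 = 1

Summary (fraction, with percent):

explained: PC1 0.5086 (50.86%), PC2 0.4138 (41.38%), PC3 0.0776 (7.76%);  cumulative: 0.5086, 0.9224, 1


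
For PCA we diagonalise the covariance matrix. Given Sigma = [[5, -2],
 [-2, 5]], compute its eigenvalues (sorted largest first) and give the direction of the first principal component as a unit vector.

Step 1 — characteristic polynomial of 2×2 Sigma:
  det(Sigma - λI) = λ² - trace · λ + det = 0.
  trace = 5 + 5 = 10, det = 5·5 - (-2)² = 21.
Step 2 — discriminant:
  Δ = trace² - 4·det = 100 - 84 = 16.
Step 3 — eigenvalues:
  λ = (trace ± √Δ)/2 = (10 ± 4)/2,
  λ_1 = 7,  λ_2 = 3.

Step 4 — unit eigenvector for λ_1: solve (Sigma - λ_1 I)v = 0. First row:
  (5 - 7)·v_x + (-2)·v_y = 0, i.e. (-2)·v_x + (-2)·v_y = 0,
  so v ∝ (b, λ_1 - a) = (-2, 2); multiply by -1 so the first entry is positive: u = (2, -2).
  ||u|| = √((2)² + (-2)²) = √(8) ≈ 2.8284,
  v_1 = u/||u|| ≈ (0.7071, -0.7071) (||v_1|| = 1).

λ_1 = 7,  λ_2 = 3;  v_1 ≈ (0.7071, -0.7071)


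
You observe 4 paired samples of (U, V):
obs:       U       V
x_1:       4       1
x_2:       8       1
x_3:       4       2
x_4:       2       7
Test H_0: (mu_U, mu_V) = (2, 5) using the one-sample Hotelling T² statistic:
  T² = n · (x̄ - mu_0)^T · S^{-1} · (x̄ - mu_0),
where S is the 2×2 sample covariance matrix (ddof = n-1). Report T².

Step 1 — sample mean vector:
  mean(U) = (4 + 8 + 4 + 2) / 4 = 18/4 = 4.5
  mean(V) = (1 + 1 + 2 + 7) / 4 = 11/4 = 2.75
  x̄ = (4.5, 2.75),  deviation x̄ - mu_0 = (4.5, 2.75) - (2, 5) = (2.5, -2.25).

Step 2 — sample covariance matrix, S[i,j] = (1/(n-1)) · Σ_k (x_{k,i} - mean_i) · (x_{k,j} - mean_j), divisor n-1 = 3:
  S[U,U] = ((-0.5)·(-0.5) + (3.5)·(3.5) + (-0.5)·(-0.5) + (-2.5)·(-2.5)) / 3 = 19/3 = 6.3333
  S[U,V] = ((-0.5)·(-1.75) + (3.5)·(-1.75) + (-0.5)·(-0.75) + (-2.5)·(4.25)) / 3 = -15.5/3 = -5.1667
  S[V,V] = ((-1.75)·(-1.75) + (-1.75)·(-1.75) + (-0.75)·(-0.75) + (4.25)·(4.25)) / 3 = 24.75/3 = 8.25
  S = [[6.3333, -5.1667],
 [-5.1667, 8.25]].

Step 3 — invert S. det(S) = 6.3333·8.25 - (-5.1667)² = 25.5556.
  S^{-1} = (1/det) · [[d, -b], [-b, a]] = [[0.3228, 0.2022],
 [0.2022, 0.2478]].

Step 4 — quadratic form (x̄ - mu_0)^T · S^{-1} · (x̄ - mu_0):
  S^{-1} · (x̄ - mu_0) = (0.3522, -0.0522),
  (x̄ - mu_0)^T · [...] = (2.5)·(0.3522) + (-2.25)·(-0.0522) = 0.9978.

Step 5 — scale by n: T² = 4 · 0.9978 = 3.9913.

T² ≈ 3.9913


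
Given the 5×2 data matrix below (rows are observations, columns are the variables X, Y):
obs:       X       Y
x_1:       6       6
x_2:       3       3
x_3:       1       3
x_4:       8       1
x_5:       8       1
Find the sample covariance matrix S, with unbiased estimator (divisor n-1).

Step 1 — column means:
  mean(X) = (6 + 3 + 1 + 8 + 8) / 5 = 26/5 = 5.2
  mean(Y) = (6 + 3 + 3 + 1 + 1) / 5 = 14/5 = 2.8

Step 2 — sample covariance S[i,j] = (1/(n-1)) · Σ_k (x_{k,i} - mean_i) · (x_{k,j} - mean_j), with n-1 = 4.
  S[X,X] = ((0.8)·(0.8) + (-2.2)·(-2.2) + (-4.2)·(-4.2) + (2.8)·(2.8) + (2.8)·(2.8)) / 4 = 38.8/4 = 9.7
  S[X,Y] = ((0.8)·(3.2) + (-2.2)·(0.2) + (-4.2)·(0.2) + (2.8)·(-1.8) + (2.8)·(-1.8)) / 4 = -8.8/4 = -2.2
  S[Y,Y] = ((3.2)·(3.2) + (0.2)·(0.2) + (0.2)·(0.2) + (-1.8)·(-1.8) + (-1.8)·(-1.8)) / 4 = 16.8/4 = 4.2

S is symmetric (S[j,i] = S[i,j]). Assembling:

S = [[9.7, -2.2],
 [-2.2, 4.2]]


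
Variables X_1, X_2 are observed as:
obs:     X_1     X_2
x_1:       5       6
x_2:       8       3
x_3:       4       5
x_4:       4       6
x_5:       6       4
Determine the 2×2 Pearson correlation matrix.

Step 1 — column means:
  mean(X_1) = (5 + 8 + 4 + 4 + 6) / 5 = 27/5 = 5.4
  mean(X_2) = (6 + 3 + 5 + 6 + 4) / 5 = 24/5 = 4.8

Step 2 — sample variances and covariances s[i,j] = (1/(n-1)) · Σ_k (x_{k,i} - mean_i) · (x_{k,j} - mean_j), with n-1 = 4:
  s[X_1,X_1] = ((-0.4)·(-0.4) + (2.6)·(2.6) + (-1.4)·(-1.4) + (-1.4)·(-1.4) + (0.6)·(0.6)) / 4 = 11.2/4 = 2.8
  s[X_1,X_2] = ((-0.4)·(1.2) + (2.6)·(-1.8) + (-1.4)·(0.2) + (-1.4)·(1.2) + (0.6)·(-0.8)) / 4 = -7.6/4 = -1.9
  s[X_2,X_2] = ((1.2)·(1.2) + (-1.8)·(-1.8) + (0.2)·(0.2) + (1.2)·(1.2) + (-0.8)·(-0.8)) / 4 = 6.8/4 = 1.7
  Sample standard deviations s_i = √(s[i,i]):
  s(X_1) = √(2.8) = 1.6733
  s(X_2) = √(1.7) = 1.3038

Step 3 — r_{ij} = s_{ij} / (s_i · s_j):
  r[X_1,X_1] = 1 (diagonal).
  r[X_1,X_2] = -1.9 / (1.6733 · 1.3038) = -1.9 / 2.1817 = -0.8709
  r[X_2,X_2] = 1 (diagonal).

R is symmetric with unit diagonal. Assembling:

R = [[1, -0.8709],
 [-0.8709, 1]]


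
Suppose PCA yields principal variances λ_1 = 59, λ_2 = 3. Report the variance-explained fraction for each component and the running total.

Step 1 — total variance = trace(Sigma) = Σ λ_i = 59 + 3 = 62.

Step 2 — fraction explained by component i = λ_i / Σ λ:
  PC1: 59/62 = 0.9516
  PC2: 3/62 = 0.0484

Step 3 — cumulative fraction after k components = (λ_1 + ... + λ_k) / Σ λ:
  k = 1: 59/62 = 0.9516
  k = 2: (59 + 3)/62 = 62/62 = 1

Summary (fraction, with percent):

explained: PC1 0.9516 (95.16%), PC2 0.0484 (4.84%);  cumulative: 0.9516, 1


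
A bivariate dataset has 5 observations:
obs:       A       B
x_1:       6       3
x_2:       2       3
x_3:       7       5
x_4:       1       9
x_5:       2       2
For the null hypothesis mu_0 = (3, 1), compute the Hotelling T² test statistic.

Step 1 — sample mean vector:
  mean(A) = (6 + 2 + 7 + 1 + 2) / 5 = 18/5 = 3.6
  mean(B) = (3 + 3 + 5 + 9 + 2) / 5 = 22/5 = 4.4
  x̄ = (3.6, 4.4),  deviation x̄ - mu_0 = (3.6, 4.4) - (3, 1) = (0.6, 3.4).

Step 2 — sample covariance matrix, S[i,j] = (1/(n-1)) · Σ_k (x_{k,i} - mean_i) · (x_{k,j} - mean_j), divisor n-1 = 4:
  S[A,A] = ((2.4)·(2.4) + (-1.6)·(-1.6) + (3.4)·(3.4) + (-2.6)·(-2.6) + (-1.6)·(-1.6)) / 4 = 29.2/4 = 7.3
  S[A,B] = ((2.4)·(-1.4) + (-1.6)·(-1.4) + (3.4)·(0.6) + (-2.6)·(4.6) + (-1.6)·(-2.4)) / 4 = -7.2/4 = -1.8
  S[B,B] = ((-1.4)·(-1.4) + (-1.4)·(-1.4) + (0.6)·(0.6) + (4.6)·(4.6) + (-2.4)·(-2.4)) / 4 = 31.2/4 = 7.8
  S = [[7.3, -1.8],
 [-1.8, 7.8]].

Step 3 — invert S. det(S) = 7.3·7.8 - (-1.8)² = 53.7.
  S^{-1} = (1/det) · [[d, -b], [-b, a]] = [[0.1453, 0.0335],
 [0.0335, 0.1359]].

Step 4 — quadratic form (x̄ - mu_0)^T · S^{-1} · (x̄ - mu_0):
  S^{-1} · (x̄ - mu_0) = (0.2011, 0.4823),
  (x̄ - mu_0)^T · [...] = (0.6)·(0.2011) + (3.4)·(0.4823) = 1.7605.

Step 5 — scale by n: T² = 5 · 1.7605 = 8.8026.

T² ≈ 8.8026


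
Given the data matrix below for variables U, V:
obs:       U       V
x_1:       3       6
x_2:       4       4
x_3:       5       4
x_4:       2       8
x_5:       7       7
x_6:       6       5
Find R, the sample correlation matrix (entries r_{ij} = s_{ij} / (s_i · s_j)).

Step 1 — column means:
  mean(U) = (3 + 4 + 5 + 2 + 7 + 6) / 6 = 27/6 = 4.5
  mean(V) = (6 + 4 + 4 + 8 + 7 + 5) / 6 = 34/6 = 5.6667

Step 2 — sample variances and covariances s[i,j] = (1/(n-1)) · Σ_k (x_{k,i} - mean_i) · (x_{k,j} - mean_j), with n-1 = 5:
  s[U,U] = ((-1.5)·(-1.5) + (-0.5)·(-0.5) + (0.5)·(0.5) + (-2.5)·(-2.5) + (2.5)·(2.5) + (1.5)·(1.5)) / 5 = 17.5/5 = 3.5
  s[U,V] = ((-1.5)·(0.3333) + (-0.5)·(-1.6667) + (0.5)·(-1.6667) + (-2.5)·(2.3333) + (2.5)·(1.3333) + (1.5)·(-0.6667)) / 5 = -4/5 = -0.8
  s[V,V] = ((0.3333)·(0.3333) + (-1.6667)·(-1.6667) + (-1.6667)·(-1.6667) + (2.3333)·(2.3333) + (1.3333)·(1.3333) + (-0.6667)·(-0.6667)) / 5 = 13.3333/5 = 2.6667
  Sample standard deviations s_i = √(s[i,i]):
  s(U) = √(3.5) = 1.8708
  s(V) = √(2.6667) = 1.633

Step 3 — r_{ij} = s_{ij} / (s_i · s_j):
  r[U,U] = 1 (diagonal).
  r[U,V] = -0.8 / (1.8708 · 1.633) = -0.8 / 3.0551 = -0.2619
  r[V,V] = 1 (diagonal).

R is symmetric with unit diagonal. Assembling:

R = [[1, -0.2619],
 [-0.2619, 1]]


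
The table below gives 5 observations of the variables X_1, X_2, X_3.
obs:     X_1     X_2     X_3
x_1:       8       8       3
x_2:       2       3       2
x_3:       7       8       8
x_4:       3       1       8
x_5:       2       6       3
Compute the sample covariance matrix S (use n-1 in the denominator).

Step 1 — column means:
  mean(X_1) = (8 + 2 + 7 + 3 + 2) / 5 = 22/5 = 4.4
  mean(X_2) = (8 + 3 + 8 + 1 + 6) / 5 = 26/5 = 5.2
  mean(X_3) = (3 + 2 + 8 + 8 + 3) / 5 = 24/5 = 4.8

Step 2 — sample covariance S[i,j] = (1/(n-1)) · Σ_k (x_{k,i} - mean_i) · (x_{k,j} - mean_j), with n-1 = 4.
  S[X_1,X_1] = ((3.6)·(3.6) + (-2.4)·(-2.4) + (2.6)·(2.6) + (-1.4)·(-1.4) + (-2.4)·(-2.4)) / 4 = 33.2/4 = 8.3
  S[X_1,X_2] = ((3.6)·(2.8) + (-2.4)·(-2.2) + (2.6)·(2.8) + (-1.4)·(-4.2) + (-2.4)·(0.8)) / 4 = 26.6/4 = 6.65
  S[X_1,X_3] = ((3.6)·(-1.8) + (-2.4)·(-2.8) + (2.6)·(3.2) + (-1.4)·(3.2) + (-2.4)·(-1.8)) / 4 = 8.4/4 = 2.1
  S[X_2,X_2] = ((2.8)·(2.8) + (-2.2)·(-2.2) + (2.8)·(2.8) + (-4.2)·(-4.2) + (0.8)·(0.8)) / 4 = 38.8/4 = 9.7
  S[X_2,X_3] = ((2.8)·(-1.8) + (-2.2)·(-2.8) + (2.8)·(3.2) + (-4.2)·(3.2) + (0.8)·(-1.8)) / 4 = -4.8/4 = -1.2
  S[X_3,X_3] = ((-1.8)·(-1.8) + (-2.8)·(-2.8) + (3.2)·(3.2) + (3.2)·(3.2) + (-1.8)·(-1.8)) / 4 = 34.8/4 = 8.7

S is symmetric (S[j,i] = S[i,j]). Assembling:

S = [[8.3, 6.65, 2.1],
 [6.65, 9.7, -1.2],
 [2.1, -1.2, 8.7]]


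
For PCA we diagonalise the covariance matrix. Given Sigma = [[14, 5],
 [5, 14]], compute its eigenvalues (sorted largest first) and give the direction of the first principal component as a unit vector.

Step 1 — characteristic polynomial of 2×2 Sigma:
  det(Sigma - λI) = λ² - trace · λ + det = 0.
  trace = 14 + 14 = 28, det = 14·14 - (5)² = 171.
Step 2 — discriminant:
  Δ = trace² - 4·det = 784 - 684 = 100.
Step 3 — eigenvalues:
  λ = (trace ± √Δ)/2 = (28 ± 10)/2,
  λ_1 = 19,  λ_2 = 9.

Step 4 — unit eigenvector for λ_1: solve (Sigma - λ_1 I)v = 0. First row:
  (14 - 19)·v_x + (5)·v_y = 0, i.e. (-5)·v_x + (5)·v_y = 0,
  so v ∝ (b, λ_1 - a) = (5, 5) = u.
  ||u|| = √((5)² + (5)²) = √(50) ≈ 7.0711,
  v_1 = u/||u|| ≈ (0.7071, 0.7071) (||v_1|| = 1).

λ_1 = 19,  λ_2 = 9;  v_1 ≈ (0.7071, 0.7071)


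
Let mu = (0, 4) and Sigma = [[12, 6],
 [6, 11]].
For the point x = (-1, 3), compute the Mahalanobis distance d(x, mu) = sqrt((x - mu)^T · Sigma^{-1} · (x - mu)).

Step 1 — centre the observation: (x - mu) = (-1, -1).

Step 2 — invert Sigma. det(Sigma) = 12·11 - (6)² = 96.
  Sigma^{-1} = (1/det) · [[d, -b], [-b, a]] = [[0.1146, -0.0625],
 [-0.0625, 0.125]].

Step 3 — form the quadratic (x - mu)^T · Sigma^{-1} · (x - mu):
  Sigma^{-1} · (x - mu) = (-0.0521, -0.0625).
  (x - mu)^T · [Sigma^{-1} · (x - mu)] = (-1)·(-0.0521) + (-1)·(-0.0625) = 0.1146.

Step 4 — take square root: d = √(0.1146) ≈ 0.3385.

d(x, mu) = √(0.1146) ≈ 0.3385


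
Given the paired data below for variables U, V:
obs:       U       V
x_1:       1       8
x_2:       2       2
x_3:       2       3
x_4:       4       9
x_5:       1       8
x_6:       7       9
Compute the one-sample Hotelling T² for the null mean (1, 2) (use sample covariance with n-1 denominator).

Step 1 — sample mean vector:
  mean(U) = (1 + 2 + 2 + 4 + 1 + 7) / 6 = 17/6 = 2.8333
  mean(V) = (8 + 2 + 3 + 9 + 8 + 9) / 6 = 39/6 = 6.5
  x̄ = (2.8333, 6.5),  deviation x̄ - mu_0 = (2.8333, 6.5) - (1, 2) = (1.8333, 4.5).

Step 2 — sample covariance matrix, S[i,j] = (1/(n-1)) · Σ_k (x_{k,i} - mean_i) · (x_{k,j} - mean_j), divisor n-1 = 5:
  S[U,U] = ((-1.8333)·(-1.8333) + (-0.8333)·(-0.8333) + (-0.8333)·(-0.8333) + (1.1667)·(1.1667) + (-1.8333)·(-1.8333) + (4.1667)·(4.1667)) / 5 = 26.8333/5 = 5.3667
  S[U,V] = ((-1.8333)·(1.5) + (-0.8333)·(-4.5) + (-0.8333)·(-3.5) + (1.1667)·(2.5) + (-1.8333)·(1.5) + (4.1667)·(2.5)) / 5 = 14.5/5 = 2.9
  S[V,V] = ((1.5)·(1.5) + (-4.5)·(-4.5) + (-3.5)·(-3.5) + (2.5)·(2.5) + (1.5)·(1.5) + (2.5)·(2.5)) / 5 = 49.5/5 = 9.9
  S = [[5.3667, 2.9],
 [2.9, 9.9]].

Step 3 — invert S. det(S) = 5.3667·9.9 - (2.9)² = 44.72.
  S^{-1} = (1/det) · [[d, -b], [-b, a]] = [[0.2214, -0.0648],
 [-0.0648, 0.12]].

Step 4 — quadratic form (x̄ - mu_0)^T · S^{-1} · (x̄ - mu_0):
  S^{-1} · (x̄ - mu_0) = (0.114, 0.4211),
  (x̄ - mu_0)^T · [...] = (1.8333)·(0.114) + (4.5)·(0.4211) = 2.1042.

Step 5 — scale by n: T² = 6 · 2.1042 = 12.6252.

T² ≈ 12.6252


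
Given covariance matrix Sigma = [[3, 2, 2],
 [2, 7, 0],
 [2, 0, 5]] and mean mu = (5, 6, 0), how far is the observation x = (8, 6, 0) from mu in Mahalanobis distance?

Step 1 — centre the observation: (x - mu) = (3, 0, 0).

Step 2 — invert Sigma (cofactor / det for 3×3, or solve directly):
  Sigma^{-1} = [[0.614, -0.1754, -0.2456],
 [-0.1754, 0.193, 0.0702],
 [-0.2456, 0.0702, 0.2982]].

Step 3 — form the quadratic (x - mu)^T · Sigma^{-1} · (x - mu):
  Sigma^{-1} · (x - mu) = (1.8421, -0.5263, -0.7368).
  (x - mu)^T · [Sigma^{-1} · (x - mu)] = (3)·(1.8421) + (0)·(-0.5263) + (0)·(-0.7368) = 5.5263.

Step 4 — take square root: d = √(5.5263) ≈ 2.3508.

d(x, mu) = √(5.5263) ≈ 2.3508


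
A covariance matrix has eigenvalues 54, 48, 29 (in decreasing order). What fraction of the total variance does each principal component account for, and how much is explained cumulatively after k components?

Step 1 — total variance = trace(Sigma) = Σ λ_i = 54 + 48 + 29 = 131.

Step 2 — fraction explained by component i = λ_i / Σ λ:
  PC1: 54/131 = 0.4122
  PC2: 48/131 = 0.3664
  PC3: 29/131 = 0.2214

Step 3 — cumulative fraction after k components = (λ_1 + ... + λ_k) / Σ λ:
  k = 1: 54/131 = 0.4122
  k = 2: (54 + 48)/131 = 102/131 = 0.7786
  k = 3: (54 + 48 + 29)/131 = 131/131 = 1

Summary (fraction, with percent):

explained: PC1 0.4122 (41.22%), PC2 0.3664 (36.64%), PC3 0.2214 (22.14%);  cumulative: 0.4122, 0.7786, 1


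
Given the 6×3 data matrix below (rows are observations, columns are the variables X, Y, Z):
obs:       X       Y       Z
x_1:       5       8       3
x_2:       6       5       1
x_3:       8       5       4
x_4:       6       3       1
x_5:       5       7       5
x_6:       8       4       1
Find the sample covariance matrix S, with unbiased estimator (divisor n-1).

Step 1 — column means:
  mean(X) = (5 + 6 + 8 + 6 + 5 + 8) / 6 = 38/6 = 6.3333
  mean(Y) = (8 + 5 + 5 + 3 + 7 + 4) / 6 = 32/6 = 5.3333
  mean(Z) = (3 + 1 + 4 + 1 + 5 + 1) / 6 = 15/6 = 2.5

Step 2 — sample covariance S[i,j] = (1/(n-1)) · Σ_k (x_{k,i} - mean_i) · (x_{k,j} - mean_j), with n-1 = 5.
  S[X,X] = ((-1.3333)·(-1.3333) + (-0.3333)·(-0.3333) + (1.6667)·(1.6667) + (-0.3333)·(-0.3333) + (-1.3333)·(-1.3333) + (1.6667)·(1.6667)) / 5 = 9.3333/5 = 1.8667
  S[X,Y] = ((-1.3333)·(2.6667) + (-0.3333)·(-0.3333) + (1.6667)·(-0.3333) + (-0.3333)·(-2.3333) + (-1.3333)·(1.6667) + (1.6667)·(-1.3333)) / 5 = -7.6667/5 = -1.5333
  S[X,Z] = ((-1.3333)·(0.5) + (-0.3333)·(-1.5) + (1.6667)·(1.5) + (-0.3333)·(-1.5) + (-1.3333)·(2.5) + (1.6667)·(-1.5)) / 5 = -3/5 = -0.6
  S[Y,Y] = ((2.6667)·(2.6667) + (-0.3333)·(-0.3333) + (-0.3333)·(-0.3333) + (-2.3333)·(-2.3333) + (1.6667)·(1.6667) + (-1.3333)·(-1.3333)) / 5 = 17.3333/5 = 3.4667
  S[Y,Z] = ((2.6667)·(0.5) + (-0.3333)·(-1.5) + (-0.3333)·(1.5) + (-2.3333)·(-1.5) + (1.6667)·(2.5) + (-1.3333)·(-1.5)) / 5 = 11/5 = 2.2
  S[Z,Z] = ((0.5)·(0.5) + (-1.5)·(-1.5) + (1.5)·(1.5) + (-1.5)·(-1.5) + (2.5)·(2.5) + (-1.5)·(-1.5)) / 5 = 15.5/5 = 3.1

S is symmetric (S[j,i] = S[i,j]). Assembling:

S = [[1.8667, -1.5333, -0.6],
 [-1.5333, 3.4667, 2.2],
 [-0.6, 2.2, 3.1]]


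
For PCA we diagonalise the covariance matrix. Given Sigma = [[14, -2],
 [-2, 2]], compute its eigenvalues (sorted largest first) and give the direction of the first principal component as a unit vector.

Step 1 — characteristic polynomial of 2×2 Sigma:
  det(Sigma - λI) = λ² - trace · λ + det = 0.
  trace = 14 + 2 = 16, det = 14·2 - (-2)² = 24.
Step 2 — discriminant:
  Δ = trace² - 4·det = 256 - 96 = 160.
Step 3 — eigenvalues:
  λ = (trace ± √Δ)/2 = (16 ± 12.6491)/2,
  λ_1 = 14.3246,  λ_2 = 1.6754.

Step 4 — unit eigenvector for λ_1: solve (Sigma - λ_1 I)v = 0. First row:
  (14 - 14.3246)·v_x + (-2)·v_y = 0, i.e. (-0.3246)·v_x + (-2)·v_y = 0,
  so v ∝ (b, λ_1 - a) = (-2, 0.3246); multiply by -1 so the first entry is positive: u = (2, -0.3246).
  ||u|| = √((2)² + (-0.3246)²) = √(4.1053) ≈ 2.0262,
  v_1 = u/||u|| ≈ (0.9871, -0.1602) (||v_1|| = 1).

λ_1 = 14.3246,  λ_2 = 1.6754;  v_1 ≈ (0.9871, -0.1602)


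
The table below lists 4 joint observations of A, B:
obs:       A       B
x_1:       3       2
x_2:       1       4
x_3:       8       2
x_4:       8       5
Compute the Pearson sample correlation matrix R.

Step 1 — column means:
  mean(A) = (3 + 1 + 8 + 8) / 4 = 20/4 = 5
  mean(B) = (2 + 4 + 2 + 5) / 4 = 13/4 = 3.25

Step 2 — sample variances and covariances s[i,j] = (1/(n-1)) · Σ_k (x_{k,i} - mean_i) · (x_{k,j} - mean_j), with n-1 = 3:
  s[A,A] = ((-2)·(-2) + (-4)·(-4) + (3)·(3) + (3)·(3)) / 3 = 38/3 = 12.6667
  s[A,B] = ((-2)·(-1.25) + (-4)·(0.75) + (3)·(-1.25) + (3)·(1.75)) / 3 = 1/3 = 0.3333
  s[B,B] = ((-1.25)·(-1.25) + (0.75)·(0.75) + (-1.25)·(-1.25) + (1.75)·(1.75)) / 3 = 6.75/3 = 2.25
  Sample standard deviations s_i = √(s[i,i]):
  s(A) = √(12.6667) = 3.559
  s(B) = √(2.25) = 1.5

Step 3 — r_{ij} = s_{ij} / (s_i · s_j):
  r[A,A] = 1 (diagonal).
  r[A,B] = 0.3333 / (3.559 · 1.5) = 0.3333 / 5.3385 = 0.0624
  r[B,B] = 1 (diagonal).

R is symmetric with unit diagonal. Assembling:

R = [[1, 0.0624],
 [0.0624, 1]]


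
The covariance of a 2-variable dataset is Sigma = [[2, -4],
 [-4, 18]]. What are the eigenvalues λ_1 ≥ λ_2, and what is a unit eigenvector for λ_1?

Step 1 — characteristic polynomial of 2×2 Sigma:
  det(Sigma - λI) = λ² - trace · λ + det = 0.
  trace = 2 + 18 = 20, det = 2·18 - (-4)² = 20.
Step 2 — discriminant:
  Δ = trace² - 4·det = 400 - 80 = 320.
Step 3 — eigenvalues:
  λ = (trace ± √Δ)/2 = (20 ± 17.8885)/2,
  λ_1 = 18.9443,  λ_2 = 1.0557.

Step 4 — unit eigenvector for λ_1: solve (Sigma - λ_1 I)v = 0. First row:
  (2 - 18.9443)·v_x + (-4)·v_y = 0, i.e. (-16.9443)·v_x + (-4)·v_y = 0,
  so v ∝ (b, λ_1 - a) = (-4, 16.9443); multiply by -1 so the first entry is positive: u = (4, -16.9443).
  ||u|| = √((4)² + (-16.9443)²) = √(303.1084) ≈ 17.41,
  v_1 = u/||u|| ≈ (0.2298, -0.9732) (||v_1|| = 1).

λ_1 = 18.9443,  λ_2 = 1.0557;  v_1 ≈ (0.2298, -0.9732)


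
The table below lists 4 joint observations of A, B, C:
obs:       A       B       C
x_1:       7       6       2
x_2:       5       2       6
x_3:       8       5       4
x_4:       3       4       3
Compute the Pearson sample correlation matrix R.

Step 1 — column means:
  mean(A) = (7 + 5 + 8 + 3) / 4 = 23/4 = 5.75
  mean(B) = (6 + 2 + 5 + 4) / 4 = 17/4 = 4.25
  mean(C) = (2 + 6 + 4 + 3) / 4 = 15/4 = 3.75

Step 2 — sample variances and covariances s[i,j] = (1/(n-1)) · Σ_k (x_{k,i} - mean_i) · (x_{k,j} - mean_j), with n-1 = 3:
  s[A,A] = ((1.25)·(1.25) + (-0.75)·(-0.75) + (2.25)·(2.25) + (-2.75)·(-2.75)) / 3 = 14.75/3 = 4.9167
  s[A,B] = ((1.25)·(1.75) + (-0.75)·(-2.25) + (2.25)·(0.75) + (-2.75)·(-0.25)) / 3 = 6.25/3 = 2.0833
  s[A,C] = ((1.25)·(-1.75) + (-0.75)·(2.25) + (2.25)·(0.25) + (-2.75)·(-0.75)) / 3 = -1.25/3 = -0.4167
  s[B,B] = ((1.75)·(1.75) + (-2.25)·(-2.25) + (0.75)·(0.75) + (-0.25)·(-0.25)) / 3 = 8.75/3 = 2.9167
  s[B,C] = ((1.75)·(-1.75) + (-2.25)·(2.25) + (0.75)·(0.25) + (-0.25)·(-0.75)) / 3 = -7.75/3 = -2.5833
  s[C,C] = ((-1.75)·(-1.75) + (2.25)·(2.25) + (0.25)·(0.25) + (-0.75)·(-0.75)) / 3 = 8.75/3 = 2.9167
  Sample standard deviations s_i = √(s[i,i]):
  s(A) = √(4.9167) = 2.2174
  s(B) = √(2.9167) = 1.7078
  s(C) = √(2.9167) = 1.7078

Step 3 — r_{ij} = s_{ij} / (s_i · s_j):
  r[A,A] = 1 (diagonal).
  r[A,B] = 2.0833 / (2.2174 · 1.7078) = 2.0833 / 3.7869 = 0.5501
  r[A,C] = -0.4167 / (2.2174 · 1.7078) = -0.4167 / 3.7869 = -0.11
  r[B,B] = 1 (diagonal).
  r[B,C] = -2.5833 / (1.7078 · 1.7078) = -2.5833 / 2.9167 = -0.8857
  r[C,C] = 1 (diagonal).

R is symmetric with unit diagonal. Assembling:

R = [[1, 0.5501, -0.11],
 [0.5501, 1, -0.8857],
 [-0.11, -0.8857, 1]]


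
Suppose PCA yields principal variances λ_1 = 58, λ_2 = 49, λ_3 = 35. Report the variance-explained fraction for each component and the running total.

Step 1 — total variance = trace(Sigma) = Σ λ_i = 58 + 49 + 35 = 142.

Step 2 — fraction explained by component i = λ_i / Σ λ:
  PC1: 58/142 = 0.4085
  PC2: 49/142 = 0.3451
  PC3: 35/142 = 0.2465

Step 3 — cumulative fraction after k components = (λ_1 + ... + λ_k) / Σ λ:
  k = 1: 58/142 = 0.4085
  k = 2: (58 + 49)/142 = 107/142 = 0.7535
  k = 3: (58 + 49 + 35)/142 = 142/142 = 1

Summary (fraction, with percent):

explained: PC1 0.4085 (40.85%), PC2 0.3451 (34.51%), PC3 0.2465 (24.65%);  cumulative: 0.4085, 0.7535, 1
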